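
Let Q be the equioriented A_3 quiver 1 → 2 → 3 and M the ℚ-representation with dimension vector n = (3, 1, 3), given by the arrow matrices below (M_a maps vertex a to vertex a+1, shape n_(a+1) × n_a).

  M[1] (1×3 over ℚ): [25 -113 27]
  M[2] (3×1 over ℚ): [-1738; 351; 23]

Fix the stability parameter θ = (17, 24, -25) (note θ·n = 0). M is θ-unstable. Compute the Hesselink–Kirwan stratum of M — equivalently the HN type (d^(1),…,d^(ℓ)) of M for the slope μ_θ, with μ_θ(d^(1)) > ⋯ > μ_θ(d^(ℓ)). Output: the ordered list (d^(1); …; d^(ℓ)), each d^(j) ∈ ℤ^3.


Via rank(M_{q-1}∘⋯∘M_p): M ≅ I[1,1]^2, I[1,3], I[3,3]^2.
μ_θ-semistable layers: μ^(1)=17; μ^(2)=16/3; μ^(3)=-25

((2, 0, 0); (1, 1, 1); (0, 0, 2))


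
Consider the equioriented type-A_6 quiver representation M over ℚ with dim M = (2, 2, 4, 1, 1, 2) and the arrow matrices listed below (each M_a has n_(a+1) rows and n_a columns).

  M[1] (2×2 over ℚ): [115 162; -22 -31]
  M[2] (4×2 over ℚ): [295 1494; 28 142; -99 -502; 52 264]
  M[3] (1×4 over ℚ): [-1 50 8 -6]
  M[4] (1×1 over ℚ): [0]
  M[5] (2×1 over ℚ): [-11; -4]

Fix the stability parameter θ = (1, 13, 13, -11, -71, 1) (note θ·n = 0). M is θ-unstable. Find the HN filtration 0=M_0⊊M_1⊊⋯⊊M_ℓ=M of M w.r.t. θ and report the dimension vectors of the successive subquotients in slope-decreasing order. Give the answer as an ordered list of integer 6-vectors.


Via rank(M_{q-1}∘⋯∘M_p): M ≅ I[1,3], I[1,4], I[3,3]^2, I[5,6], I[6,6].
μ_θ-semistable layers: μ^(1)=13; μ^(2)=5; μ^(3)=1; μ^(4)=-71

((0, 1, 3, 0, 0, 0); (0, 1, 1, 1, 0, 0); (2, 0, 0, 0, 0, 2); (0, 0, 0, 0, 1, 0))


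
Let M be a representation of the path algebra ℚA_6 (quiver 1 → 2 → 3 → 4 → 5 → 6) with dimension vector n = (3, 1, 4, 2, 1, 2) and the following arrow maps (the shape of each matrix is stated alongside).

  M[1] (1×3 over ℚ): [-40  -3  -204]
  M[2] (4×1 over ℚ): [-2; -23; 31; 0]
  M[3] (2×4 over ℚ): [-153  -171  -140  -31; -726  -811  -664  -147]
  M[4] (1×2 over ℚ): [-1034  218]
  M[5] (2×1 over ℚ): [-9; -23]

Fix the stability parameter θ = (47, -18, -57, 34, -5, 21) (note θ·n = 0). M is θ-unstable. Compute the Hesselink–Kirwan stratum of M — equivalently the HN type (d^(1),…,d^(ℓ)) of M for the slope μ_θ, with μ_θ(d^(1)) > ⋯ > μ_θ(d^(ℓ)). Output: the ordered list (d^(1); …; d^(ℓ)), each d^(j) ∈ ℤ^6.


Interval decomposition of M: I[1,1]^2, I[1,6], I[3,3]^2, I[3,4], I[6,6].
HN type (ℓ=6): μ^(1)=47; μ^(2)=34; μ^(3)=21; μ^(4)=29/2; μ^(5)=-28/3; μ^(6)=-57

((2, 0, 0, 0, 0, 0); (0, 0, 0, 1, 0, 0); (0, 0, 0, 0, 0, 2); (0, 0, 0, 1, 1, 0); (1, 1, 1, 0, 0, 0); (0, 0, 3, 0, 0, 0))


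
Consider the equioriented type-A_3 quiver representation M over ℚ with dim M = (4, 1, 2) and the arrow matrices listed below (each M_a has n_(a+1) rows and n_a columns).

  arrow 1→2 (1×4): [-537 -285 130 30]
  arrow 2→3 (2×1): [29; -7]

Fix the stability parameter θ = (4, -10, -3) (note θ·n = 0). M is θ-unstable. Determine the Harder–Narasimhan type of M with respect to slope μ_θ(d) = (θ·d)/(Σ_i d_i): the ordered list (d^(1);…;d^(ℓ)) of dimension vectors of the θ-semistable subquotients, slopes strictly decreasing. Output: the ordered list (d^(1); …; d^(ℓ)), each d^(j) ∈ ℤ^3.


Interval decomposition of M: I[1,1]^3, I[1,3], I[3,3].
HN type (ℓ=2): μ^(1)=4; μ^(2)=-3

((3, 0, 0); (1, 1, 2))


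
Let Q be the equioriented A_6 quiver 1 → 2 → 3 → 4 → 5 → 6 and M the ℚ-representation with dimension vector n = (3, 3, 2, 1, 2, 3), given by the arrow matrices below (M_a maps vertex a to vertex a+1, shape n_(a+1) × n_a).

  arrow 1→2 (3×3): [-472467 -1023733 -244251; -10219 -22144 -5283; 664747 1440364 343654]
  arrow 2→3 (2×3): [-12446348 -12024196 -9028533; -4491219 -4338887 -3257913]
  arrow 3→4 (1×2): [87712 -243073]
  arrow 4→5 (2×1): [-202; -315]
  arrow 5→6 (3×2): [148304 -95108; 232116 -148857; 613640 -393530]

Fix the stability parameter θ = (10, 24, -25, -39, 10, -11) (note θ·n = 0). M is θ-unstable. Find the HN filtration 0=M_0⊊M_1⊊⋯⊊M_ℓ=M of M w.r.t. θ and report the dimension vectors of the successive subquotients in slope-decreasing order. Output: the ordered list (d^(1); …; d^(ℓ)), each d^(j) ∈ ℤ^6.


Via rank(M_{q-1}∘⋯∘M_p): M ≅ I[1,2], I[1,3], I[1,6], I[5,5], I[6,6]^2.
μ_θ-semistable layers: μ^(1)=24; μ^(2)=10; μ^(3)=3; μ^(4)=-1/2; μ^(5)=-15/2; μ^(6)=-11

((0, 1, 0, 0, 0, 0); (1, 0, 0, 0, 1, 0); (1, 1, 1, 0, 0, 0); (0, 0, 0, 0, 1, 1); (1, 1, 1, 1, 0, 0); (0, 0, 0, 0, 0, 2))


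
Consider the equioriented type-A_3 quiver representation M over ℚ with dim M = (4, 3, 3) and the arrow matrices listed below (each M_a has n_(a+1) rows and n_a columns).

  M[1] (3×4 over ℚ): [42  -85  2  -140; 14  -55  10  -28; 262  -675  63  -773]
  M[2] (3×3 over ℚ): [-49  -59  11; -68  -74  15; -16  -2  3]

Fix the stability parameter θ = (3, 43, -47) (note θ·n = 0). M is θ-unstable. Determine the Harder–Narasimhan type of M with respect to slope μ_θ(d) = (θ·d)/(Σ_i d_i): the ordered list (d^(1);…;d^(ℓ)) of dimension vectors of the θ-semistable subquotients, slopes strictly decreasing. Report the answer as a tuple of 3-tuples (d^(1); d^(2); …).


Barcode: M ≅ I[1,1], I[1,3]^3. HN layers by μ_θ (2 steps, strictly decreasing):
  μ^(1)=3; μ^(2)=-1/3

((1, 0, 0); (3, 3, 3))


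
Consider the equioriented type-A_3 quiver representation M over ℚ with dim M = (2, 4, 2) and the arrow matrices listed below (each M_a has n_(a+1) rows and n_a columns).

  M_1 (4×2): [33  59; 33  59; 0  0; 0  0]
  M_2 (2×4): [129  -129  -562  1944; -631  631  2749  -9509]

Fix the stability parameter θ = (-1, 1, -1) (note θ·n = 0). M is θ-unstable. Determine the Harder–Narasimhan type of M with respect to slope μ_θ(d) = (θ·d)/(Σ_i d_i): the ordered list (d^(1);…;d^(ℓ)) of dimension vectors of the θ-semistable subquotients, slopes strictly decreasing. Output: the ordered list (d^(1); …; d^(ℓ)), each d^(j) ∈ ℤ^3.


Barcode: M ≅ I[1,1], I[1,2], I[2,2], I[2,3]^2. HN layers by μ_θ (3 steps, strictly decreasing):
  μ^(1)=1; μ^(2)=0; μ^(3)=-1

((0, 2, 0); (0, 2, 2); (2, 0, 0))


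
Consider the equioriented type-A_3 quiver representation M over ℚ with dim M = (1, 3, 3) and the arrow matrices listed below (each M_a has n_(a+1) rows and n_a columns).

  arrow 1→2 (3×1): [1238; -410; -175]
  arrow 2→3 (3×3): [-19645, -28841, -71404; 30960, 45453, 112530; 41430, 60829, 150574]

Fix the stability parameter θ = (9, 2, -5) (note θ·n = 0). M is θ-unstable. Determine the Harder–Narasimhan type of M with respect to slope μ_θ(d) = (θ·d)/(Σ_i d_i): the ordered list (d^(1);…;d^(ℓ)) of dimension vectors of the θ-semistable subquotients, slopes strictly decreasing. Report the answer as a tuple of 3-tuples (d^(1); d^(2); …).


Via rank(M_{q-1}∘⋯∘M_p): M ≅ I[1,2], I[2,3]^2, I[3,3].
μ_θ-semistable layers: μ^(1)=11/2; μ^(2)=-3/2; μ^(3)=-5

((1, 1, 0); (0, 2, 2); (0, 0, 1))


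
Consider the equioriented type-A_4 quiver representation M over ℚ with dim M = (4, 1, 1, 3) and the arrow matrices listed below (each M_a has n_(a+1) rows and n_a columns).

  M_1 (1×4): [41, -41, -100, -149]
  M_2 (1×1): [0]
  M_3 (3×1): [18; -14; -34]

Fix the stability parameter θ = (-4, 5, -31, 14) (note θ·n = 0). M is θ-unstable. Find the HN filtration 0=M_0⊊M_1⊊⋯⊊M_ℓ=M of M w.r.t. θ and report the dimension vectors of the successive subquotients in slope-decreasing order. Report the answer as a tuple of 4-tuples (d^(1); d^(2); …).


Barcode: M ≅ I[1,1]^3, I[1,2], I[3,4], I[4,4]^2. HN layers by μ_θ (4 steps, strictly decreasing):
  μ^(1)=14; μ^(2)=5; μ^(3)=-4; μ^(4)=-31

((0, 0, 0, 3); (0, 1, 0, 0); (4, 0, 0, 0); (0, 0, 1, 0))


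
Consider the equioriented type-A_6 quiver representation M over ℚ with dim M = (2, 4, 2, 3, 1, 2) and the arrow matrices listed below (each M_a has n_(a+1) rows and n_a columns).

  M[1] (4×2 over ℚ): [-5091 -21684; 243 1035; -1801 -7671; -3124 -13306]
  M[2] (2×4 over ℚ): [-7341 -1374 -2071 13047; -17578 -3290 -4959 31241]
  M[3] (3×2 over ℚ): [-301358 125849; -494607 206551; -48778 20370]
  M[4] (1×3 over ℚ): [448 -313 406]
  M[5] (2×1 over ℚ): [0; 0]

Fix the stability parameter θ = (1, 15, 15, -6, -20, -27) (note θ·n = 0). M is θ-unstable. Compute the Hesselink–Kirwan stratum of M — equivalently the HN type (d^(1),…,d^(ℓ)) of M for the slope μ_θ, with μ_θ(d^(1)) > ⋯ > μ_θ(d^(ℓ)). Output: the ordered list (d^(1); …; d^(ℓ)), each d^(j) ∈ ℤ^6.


Interval decomposition of M: I[1,4], I[1,5], I[2,2]^2, I[4,4], I[6,6]^2.
HN type (ℓ=5): μ^(1)=15; μ^(2)=8; μ^(3)=1; μ^(4)=-6; μ^(5)=-27

((0, 2, 0, 0, 0, 0); (0, 1, 1, 1, 0, 0); (2, 1, 1, 1, 1, 0); (0, 0, 0, 1, 0, 0); (0, 0, 0, 0, 0, 2))


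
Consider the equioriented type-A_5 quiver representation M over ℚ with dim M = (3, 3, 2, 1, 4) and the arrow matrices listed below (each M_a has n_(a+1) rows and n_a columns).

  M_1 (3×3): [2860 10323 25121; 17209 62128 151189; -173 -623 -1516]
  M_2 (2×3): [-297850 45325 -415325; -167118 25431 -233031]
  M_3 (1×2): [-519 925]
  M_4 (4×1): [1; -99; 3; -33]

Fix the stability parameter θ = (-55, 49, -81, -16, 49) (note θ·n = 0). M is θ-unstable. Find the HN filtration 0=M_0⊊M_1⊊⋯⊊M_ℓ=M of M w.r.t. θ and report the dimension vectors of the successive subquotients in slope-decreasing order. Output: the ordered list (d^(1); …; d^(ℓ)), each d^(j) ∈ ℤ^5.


Barcode: M ≅ I[1,2]^2, I[1,3], I[3,5], I[5,5]^3. HN layers by μ_θ (4 steps, strictly decreasing):
  μ^(1)=49; μ^(2)=-16; μ^(3)=-55; μ^(4)=-81

((0, 2, 0, 0, 4); (0, 1, 1, 1, 0); (3, 0, 0, 0, 0); (0, 0, 1, 0, 0))


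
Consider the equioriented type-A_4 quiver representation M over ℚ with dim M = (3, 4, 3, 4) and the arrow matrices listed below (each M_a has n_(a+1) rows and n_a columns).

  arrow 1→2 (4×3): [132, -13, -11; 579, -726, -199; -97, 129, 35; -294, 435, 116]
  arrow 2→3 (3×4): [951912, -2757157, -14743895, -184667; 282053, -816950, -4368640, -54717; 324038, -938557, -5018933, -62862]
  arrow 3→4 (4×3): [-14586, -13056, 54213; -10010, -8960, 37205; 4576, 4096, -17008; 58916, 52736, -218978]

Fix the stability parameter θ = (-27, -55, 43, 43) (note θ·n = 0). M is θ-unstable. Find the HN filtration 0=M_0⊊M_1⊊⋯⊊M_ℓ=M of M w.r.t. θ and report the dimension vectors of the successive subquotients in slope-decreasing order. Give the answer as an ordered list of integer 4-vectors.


Interval decomposition of M: I[1,3]^2, I[1,4], I[2,2], I[4,4]^3.
HN type (ℓ=3): μ^(1)=43; μ^(2)=-41; μ^(3)=-55

((0, 0, 3, 4); (3, 3, 0, 0); (0, 1, 0, 0))


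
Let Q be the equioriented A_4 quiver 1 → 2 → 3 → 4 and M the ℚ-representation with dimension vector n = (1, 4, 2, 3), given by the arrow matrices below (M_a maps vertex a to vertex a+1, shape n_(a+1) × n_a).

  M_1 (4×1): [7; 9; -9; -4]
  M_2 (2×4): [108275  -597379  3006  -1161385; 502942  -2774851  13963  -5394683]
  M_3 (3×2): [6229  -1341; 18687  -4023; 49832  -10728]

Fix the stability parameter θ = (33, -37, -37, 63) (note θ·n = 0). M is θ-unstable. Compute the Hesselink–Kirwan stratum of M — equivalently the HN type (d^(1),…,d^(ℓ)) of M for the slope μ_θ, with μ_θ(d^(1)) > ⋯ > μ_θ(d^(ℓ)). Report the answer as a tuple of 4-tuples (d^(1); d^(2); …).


Interval decomposition of M: I[1,2], I[2,2], I[2,3], I[2,4], I[4,4]^2.
HN type (ℓ=3): μ^(1)=63; μ^(2)=-2; μ^(3)=-37

((0, 0, 0, 3); (1, 1, 0, 0); (0, 3, 2, 0))


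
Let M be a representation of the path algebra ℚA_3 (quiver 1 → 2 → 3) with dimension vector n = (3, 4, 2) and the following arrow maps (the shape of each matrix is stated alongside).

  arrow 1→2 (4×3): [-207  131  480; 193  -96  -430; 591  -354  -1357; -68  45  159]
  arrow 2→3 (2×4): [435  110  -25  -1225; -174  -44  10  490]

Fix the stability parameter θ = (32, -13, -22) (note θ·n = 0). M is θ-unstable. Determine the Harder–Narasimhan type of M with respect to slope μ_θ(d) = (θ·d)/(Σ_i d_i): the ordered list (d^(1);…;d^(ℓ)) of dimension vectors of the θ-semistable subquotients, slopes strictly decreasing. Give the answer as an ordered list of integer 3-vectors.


Interval decomposition of M: I[1,2]^2, I[1,3], I[2,2], I[3,3].
HN type (ℓ=4): μ^(1)=19/2; μ^(2)=-1; μ^(3)=-13; μ^(4)=-22

((2, 2, 0); (1, 1, 1); (0, 1, 0); (0, 0, 1))


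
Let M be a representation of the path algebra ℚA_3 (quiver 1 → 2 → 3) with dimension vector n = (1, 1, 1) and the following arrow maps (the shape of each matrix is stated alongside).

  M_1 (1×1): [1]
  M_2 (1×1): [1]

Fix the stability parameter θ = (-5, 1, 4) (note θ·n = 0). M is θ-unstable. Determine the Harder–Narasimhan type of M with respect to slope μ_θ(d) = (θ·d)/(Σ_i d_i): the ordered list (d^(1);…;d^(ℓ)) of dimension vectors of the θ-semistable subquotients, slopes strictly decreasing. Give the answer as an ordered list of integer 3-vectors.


Interval decomposition of M: I[1,3].
HN type (ℓ=3): μ^(1)=4; μ^(2)=1; μ^(3)=-5

((0, 0, 1); (0, 1, 0); (1, 0, 0))


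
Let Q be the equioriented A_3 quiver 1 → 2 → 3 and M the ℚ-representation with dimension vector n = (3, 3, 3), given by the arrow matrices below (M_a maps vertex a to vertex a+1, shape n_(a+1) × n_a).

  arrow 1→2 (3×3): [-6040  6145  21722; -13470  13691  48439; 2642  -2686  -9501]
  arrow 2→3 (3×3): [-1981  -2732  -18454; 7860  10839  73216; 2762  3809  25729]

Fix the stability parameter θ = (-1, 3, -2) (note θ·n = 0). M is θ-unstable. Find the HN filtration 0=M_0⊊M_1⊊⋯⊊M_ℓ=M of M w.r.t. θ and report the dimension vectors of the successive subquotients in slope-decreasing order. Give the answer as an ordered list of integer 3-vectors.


Interval decomposition of M: I[1,3]^3.
HN type (ℓ=2): μ^(1)=1/2; μ^(2)=-1

((0, 3, 3); (3, 0, 0))


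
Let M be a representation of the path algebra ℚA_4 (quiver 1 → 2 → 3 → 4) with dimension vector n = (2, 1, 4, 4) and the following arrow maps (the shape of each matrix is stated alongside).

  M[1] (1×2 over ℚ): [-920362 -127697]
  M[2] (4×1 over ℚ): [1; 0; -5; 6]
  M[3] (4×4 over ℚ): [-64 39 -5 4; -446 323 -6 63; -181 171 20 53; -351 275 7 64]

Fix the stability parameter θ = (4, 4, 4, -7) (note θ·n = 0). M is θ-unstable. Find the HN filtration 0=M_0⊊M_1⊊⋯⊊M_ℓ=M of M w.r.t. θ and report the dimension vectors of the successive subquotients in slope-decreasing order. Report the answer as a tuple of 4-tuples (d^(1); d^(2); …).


Via rank(M_{q-1}∘⋯∘M_p): M ≅ I[1,1], I[1,4], I[3,4]^3.
μ_θ-semistable layers: μ^(1)=4; μ^(2)=5/4; μ^(3)=-3/2

((1, 0, 0, 0); (1, 1, 1, 1); (0, 0, 3, 3))


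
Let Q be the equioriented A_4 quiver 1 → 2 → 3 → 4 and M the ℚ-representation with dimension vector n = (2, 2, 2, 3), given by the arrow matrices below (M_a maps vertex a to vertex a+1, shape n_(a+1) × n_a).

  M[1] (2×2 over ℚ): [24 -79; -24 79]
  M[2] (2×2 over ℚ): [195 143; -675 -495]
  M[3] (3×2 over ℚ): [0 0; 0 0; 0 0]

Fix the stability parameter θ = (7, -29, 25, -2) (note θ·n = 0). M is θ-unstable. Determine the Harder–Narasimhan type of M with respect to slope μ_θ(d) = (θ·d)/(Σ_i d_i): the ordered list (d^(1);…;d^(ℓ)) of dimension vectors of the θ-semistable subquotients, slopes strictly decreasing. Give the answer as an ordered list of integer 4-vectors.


Barcode: M ≅ I[1,1], I[1,3], I[2,2], I[3,3], I[4,4]^3. HN layers by μ_θ (5 steps, strictly decreasing):
  μ^(1)=25; μ^(2)=7; μ^(3)=-2; μ^(4)=-11; μ^(5)=-29

((0, 0, 2, 0); (1, 0, 0, 0); (0, 0, 0, 3); (1, 1, 0, 0); (0, 1, 0, 0))


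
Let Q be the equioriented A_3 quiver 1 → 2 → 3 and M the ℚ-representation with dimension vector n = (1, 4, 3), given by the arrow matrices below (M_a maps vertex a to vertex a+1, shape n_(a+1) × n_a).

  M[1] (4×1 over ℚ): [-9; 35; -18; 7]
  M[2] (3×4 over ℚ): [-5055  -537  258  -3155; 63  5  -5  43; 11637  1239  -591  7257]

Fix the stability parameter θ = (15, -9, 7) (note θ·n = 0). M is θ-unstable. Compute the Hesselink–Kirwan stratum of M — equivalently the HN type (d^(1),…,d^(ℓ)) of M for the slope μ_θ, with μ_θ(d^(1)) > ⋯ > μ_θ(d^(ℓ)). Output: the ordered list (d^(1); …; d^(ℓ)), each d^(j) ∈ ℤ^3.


Via rank(M_{q-1}∘⋯∘M_p): M ≅ I[1,3], I[2,2]^2, I[2,3], I[3,3].
μ_θ-semistable layers: μ^(1)=7; μ^(2)=3; μ^(3)=-9

((0, 0, 3); (1, 1, 0); (0, 3, 0))


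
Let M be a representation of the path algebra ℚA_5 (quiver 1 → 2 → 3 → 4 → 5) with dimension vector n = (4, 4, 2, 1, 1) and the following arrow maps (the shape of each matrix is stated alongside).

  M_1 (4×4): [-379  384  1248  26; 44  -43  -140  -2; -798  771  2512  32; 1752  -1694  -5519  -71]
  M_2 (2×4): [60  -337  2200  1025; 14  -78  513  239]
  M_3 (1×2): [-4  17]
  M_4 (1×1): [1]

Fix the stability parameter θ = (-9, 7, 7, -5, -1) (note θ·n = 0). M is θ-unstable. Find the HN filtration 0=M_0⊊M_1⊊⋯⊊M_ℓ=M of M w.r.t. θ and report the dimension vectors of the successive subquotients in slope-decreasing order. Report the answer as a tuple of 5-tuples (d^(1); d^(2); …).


Interval decomposition of M: I[1,2]^2, I[1,3], I[1,5].
HN type (ℓ=3): μ^(1)=7; μ^(2)=2; μ^(3)=-9

((0, 3, 1, 0, 0); (0, 1, 1, 1, 1); (4, 0, 0, 0, 0))


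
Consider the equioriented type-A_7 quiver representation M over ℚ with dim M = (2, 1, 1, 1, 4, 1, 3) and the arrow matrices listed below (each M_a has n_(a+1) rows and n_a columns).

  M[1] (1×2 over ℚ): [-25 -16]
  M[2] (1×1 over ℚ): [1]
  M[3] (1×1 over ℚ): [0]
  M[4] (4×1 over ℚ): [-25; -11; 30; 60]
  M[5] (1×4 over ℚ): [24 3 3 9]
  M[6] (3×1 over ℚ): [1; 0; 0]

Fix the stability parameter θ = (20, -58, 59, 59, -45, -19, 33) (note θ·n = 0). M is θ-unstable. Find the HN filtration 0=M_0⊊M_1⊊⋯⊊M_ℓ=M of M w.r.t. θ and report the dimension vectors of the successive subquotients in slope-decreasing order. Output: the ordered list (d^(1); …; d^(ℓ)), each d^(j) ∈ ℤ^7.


Interval decomposition of M: I[1,1], I[1,3], I[4,7], I[5,5]^3, I[7,7]^2.
HN type (ℓ=6): μ^(1)=59; μ^(2)=33; μ^(3)=20; μ^(4)=-5/3; μ^(5)=-19; μ^(6)=-45

((0, 0, 1, 0, 0, 0, 0); (0, 0, 0, 0, 0, 0, 3); (1, 0, 0, 0, 0, 0, 0); (0, 0, 0, 1, 1, 1, 0); (1, 1, 0, 0, 0, 0, 0); (0, 0, 0, 0, 3, 0, 0))


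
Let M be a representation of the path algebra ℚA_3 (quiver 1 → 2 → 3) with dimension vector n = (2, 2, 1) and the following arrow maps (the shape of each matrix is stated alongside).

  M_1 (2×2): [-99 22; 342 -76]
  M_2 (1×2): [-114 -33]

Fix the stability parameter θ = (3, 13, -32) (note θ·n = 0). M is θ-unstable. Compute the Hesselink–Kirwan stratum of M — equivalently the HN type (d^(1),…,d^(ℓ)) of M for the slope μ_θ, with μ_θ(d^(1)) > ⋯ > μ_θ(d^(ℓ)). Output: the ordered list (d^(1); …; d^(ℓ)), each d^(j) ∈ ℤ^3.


Barcode: M ≅ I[1,1], I[1,2], I[2,3]. HN layers by μ_θ (3 steps, strictly decreasing):
  μ^(1)=13; μ^(2)=3; μ^(3)=-19/2

((0, 1, 0); (2, 0, 0); (0, 1, 1))


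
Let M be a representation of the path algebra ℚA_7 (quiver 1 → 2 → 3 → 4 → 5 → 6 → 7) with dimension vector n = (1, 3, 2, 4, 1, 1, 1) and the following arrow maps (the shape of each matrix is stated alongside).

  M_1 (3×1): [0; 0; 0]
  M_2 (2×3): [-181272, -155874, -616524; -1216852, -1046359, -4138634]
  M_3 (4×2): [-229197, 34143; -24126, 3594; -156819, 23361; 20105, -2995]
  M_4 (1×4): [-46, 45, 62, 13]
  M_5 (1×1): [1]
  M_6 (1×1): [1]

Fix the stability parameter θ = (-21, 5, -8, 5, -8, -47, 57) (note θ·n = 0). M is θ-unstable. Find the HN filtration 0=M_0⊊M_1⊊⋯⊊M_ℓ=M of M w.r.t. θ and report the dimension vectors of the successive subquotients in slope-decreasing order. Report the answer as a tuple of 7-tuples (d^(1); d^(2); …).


Barcode: M ≅ I[1,1], I[2,2]^2, I[2,7], I[3,3], I[4,4]^3. HN layers by μ_θ (5 steps, strictly decreasing):
  μ^(1)=57; μ^(2)=5; μ^(3)=-8; μ^(4)=-53/5; μ^(5)=-21

((0, 0, 0, 0, 0, 0, 1); (0, 2, 0, 3, 0, 0, 0); (0, 0, 1, 0, 0, 0, 0); (0, 1, 1, 1, 1, 1, 0); (1, 0, 0, 0, 0, 0, 0))


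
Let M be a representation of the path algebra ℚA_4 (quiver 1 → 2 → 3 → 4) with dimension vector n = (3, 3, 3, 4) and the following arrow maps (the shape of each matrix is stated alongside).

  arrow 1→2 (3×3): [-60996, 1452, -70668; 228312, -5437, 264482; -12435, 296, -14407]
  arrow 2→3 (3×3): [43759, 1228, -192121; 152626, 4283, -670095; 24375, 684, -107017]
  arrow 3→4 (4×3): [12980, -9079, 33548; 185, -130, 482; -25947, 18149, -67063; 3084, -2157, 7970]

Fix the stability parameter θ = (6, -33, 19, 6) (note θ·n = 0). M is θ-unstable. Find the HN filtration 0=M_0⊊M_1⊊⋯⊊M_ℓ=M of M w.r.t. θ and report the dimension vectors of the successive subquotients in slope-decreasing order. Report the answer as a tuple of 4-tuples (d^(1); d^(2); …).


Interval decomposition of M: I[1,1], I[1,4]^2, I[2,4], I[4,4].
HN type (ℓ=4): μ^(1)=25/2; μ^(2)=6; μ^(3)=-27/2; μ^(4)=-33

((0, 0, 3, 3); (1, 0, 0, 1); (2, 2, 0, 0); (0, 1, 0, 0))


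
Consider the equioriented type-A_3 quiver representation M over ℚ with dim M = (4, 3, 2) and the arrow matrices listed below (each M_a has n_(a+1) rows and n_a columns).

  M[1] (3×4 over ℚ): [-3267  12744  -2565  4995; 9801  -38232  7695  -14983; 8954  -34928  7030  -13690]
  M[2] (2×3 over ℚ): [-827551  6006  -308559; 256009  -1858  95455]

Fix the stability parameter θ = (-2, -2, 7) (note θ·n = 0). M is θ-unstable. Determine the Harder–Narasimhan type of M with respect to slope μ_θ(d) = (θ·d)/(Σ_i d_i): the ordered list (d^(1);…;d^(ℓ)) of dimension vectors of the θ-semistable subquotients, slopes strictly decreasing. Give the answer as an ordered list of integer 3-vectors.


Via rank(M_{q-1}∘⋯∘M_p): M ≅ I[1,1]^2, I[1,2], I[1,3], I[2,3].
μ_θ-semistable layers: μ^(1)=7; μ^(2)=-2

((0, 0, 2); (4, 3, 0))


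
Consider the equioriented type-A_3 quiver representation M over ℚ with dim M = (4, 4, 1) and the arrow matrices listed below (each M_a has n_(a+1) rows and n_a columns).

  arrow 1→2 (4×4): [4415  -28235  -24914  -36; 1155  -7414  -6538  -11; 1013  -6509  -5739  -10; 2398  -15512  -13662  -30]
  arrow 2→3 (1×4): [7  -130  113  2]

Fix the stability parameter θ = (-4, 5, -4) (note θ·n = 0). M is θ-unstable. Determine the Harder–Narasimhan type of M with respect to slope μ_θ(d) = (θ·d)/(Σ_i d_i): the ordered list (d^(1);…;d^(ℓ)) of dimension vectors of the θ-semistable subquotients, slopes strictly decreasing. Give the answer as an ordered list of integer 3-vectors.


Interval decomposition of M: I[1,1], I[1,2]^2, I[1,3], I[2,2].
HN type (ℓ=3): μ^(1)=5; μ^(2)=1/2; μ^(3)=-4

((0, 3, 0); (0, 1, 1); (4, 0, 0))


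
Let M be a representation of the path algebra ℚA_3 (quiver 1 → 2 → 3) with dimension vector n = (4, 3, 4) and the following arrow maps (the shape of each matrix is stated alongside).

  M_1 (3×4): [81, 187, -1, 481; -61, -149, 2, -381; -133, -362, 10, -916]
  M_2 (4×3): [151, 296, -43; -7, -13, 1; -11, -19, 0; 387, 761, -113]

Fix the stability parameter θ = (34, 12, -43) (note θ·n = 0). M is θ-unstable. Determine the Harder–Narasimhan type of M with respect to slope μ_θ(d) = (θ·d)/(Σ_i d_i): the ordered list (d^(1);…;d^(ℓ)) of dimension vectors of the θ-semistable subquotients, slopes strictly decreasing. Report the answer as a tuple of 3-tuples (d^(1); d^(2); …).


Interval decomposition of M: I[1,1], I[1,3]^3, I[3,3].
HN type (ℓ=3): μ^(1)=34; μ^(2)=1; μ^(3)=-43

((1, 0, 0); (3, 3, 3); (0, 0, 1))


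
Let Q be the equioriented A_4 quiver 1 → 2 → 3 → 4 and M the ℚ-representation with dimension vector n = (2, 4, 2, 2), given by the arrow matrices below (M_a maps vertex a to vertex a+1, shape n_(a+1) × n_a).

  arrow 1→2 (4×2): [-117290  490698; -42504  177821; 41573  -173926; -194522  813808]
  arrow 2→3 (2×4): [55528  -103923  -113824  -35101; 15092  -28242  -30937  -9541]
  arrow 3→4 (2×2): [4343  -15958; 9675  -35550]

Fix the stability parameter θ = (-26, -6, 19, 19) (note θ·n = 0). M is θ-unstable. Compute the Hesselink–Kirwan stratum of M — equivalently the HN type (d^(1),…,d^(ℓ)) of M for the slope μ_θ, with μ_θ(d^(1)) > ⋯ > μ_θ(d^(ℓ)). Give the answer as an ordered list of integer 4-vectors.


Barcode: M ≅ I[1,3], I[1,4], I[2,2]^2, I[4,4]. HN layers by μ_θ (3 steps, strictly decreasing):
  μ^(1)=19; μ^(2)=-6; μ^(3)=-26

((0, 0, 2, 2); (0, 4, 0, 0); (2, 0, 0, 0))


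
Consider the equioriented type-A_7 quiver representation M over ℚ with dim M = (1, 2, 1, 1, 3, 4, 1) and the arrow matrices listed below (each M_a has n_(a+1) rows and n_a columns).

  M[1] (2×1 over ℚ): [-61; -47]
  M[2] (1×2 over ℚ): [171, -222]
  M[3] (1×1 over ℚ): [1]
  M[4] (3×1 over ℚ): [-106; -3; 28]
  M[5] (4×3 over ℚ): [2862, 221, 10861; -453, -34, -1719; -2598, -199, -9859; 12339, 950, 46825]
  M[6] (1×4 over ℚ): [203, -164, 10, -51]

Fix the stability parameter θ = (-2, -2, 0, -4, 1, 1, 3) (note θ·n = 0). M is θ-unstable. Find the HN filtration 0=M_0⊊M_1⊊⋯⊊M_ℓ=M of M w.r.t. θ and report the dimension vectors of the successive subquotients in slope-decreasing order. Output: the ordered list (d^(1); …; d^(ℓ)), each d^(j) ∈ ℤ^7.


Via rank(M_{q-1}∘⋯∘M_p): M ≅ I[1,7], I[2,2], I[5,5], I[5,6], I[6,6]^2.
μ_θ-semistable layers: μ^(1)=3; μ^(2)=1; μ^(3)=-2

((0, 0, 0, 0, 0, 0, 1); (0, 0, 0, 0, 3, 4, 0); (1, 2, 1, 1, 0, 0, 0))


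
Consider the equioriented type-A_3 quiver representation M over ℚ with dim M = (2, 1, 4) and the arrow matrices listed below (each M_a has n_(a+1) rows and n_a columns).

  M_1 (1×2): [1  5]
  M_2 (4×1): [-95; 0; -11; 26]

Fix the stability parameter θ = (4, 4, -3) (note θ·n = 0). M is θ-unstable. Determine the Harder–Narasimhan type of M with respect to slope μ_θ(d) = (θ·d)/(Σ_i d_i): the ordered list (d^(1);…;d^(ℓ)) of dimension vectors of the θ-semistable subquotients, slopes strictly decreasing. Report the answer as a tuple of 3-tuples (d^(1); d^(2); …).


Interval decomposition of M: I[1,1], I[1,3], I[3,3]^3.
HN type (ℓ=3): μ^(1)=4; μ^(2)=5/3; μ^(3)=-3

((1, 0, 0); (1, 1, 1); (0, 0, 3))


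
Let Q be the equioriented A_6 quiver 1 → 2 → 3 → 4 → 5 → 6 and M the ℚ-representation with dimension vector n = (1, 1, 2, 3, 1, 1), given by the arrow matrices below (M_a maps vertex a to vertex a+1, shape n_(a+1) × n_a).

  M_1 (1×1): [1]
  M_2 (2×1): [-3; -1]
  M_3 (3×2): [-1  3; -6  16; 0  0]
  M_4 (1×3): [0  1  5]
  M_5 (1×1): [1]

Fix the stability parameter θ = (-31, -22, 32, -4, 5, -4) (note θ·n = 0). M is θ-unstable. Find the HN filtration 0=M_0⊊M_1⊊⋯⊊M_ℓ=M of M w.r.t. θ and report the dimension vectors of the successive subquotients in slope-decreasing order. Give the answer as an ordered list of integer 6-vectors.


Via rank(M_{q-1}∘⋯∘M_p): M ≅ I[1,6], I[3,4], I[4,4].
μ_θ-semistable layers: μ^(1)=14; μ^(2)=29/4; μ^(3)=-4; μ^(4)=-22; μ^(5)=-31

((0, 0, 1, 1, 0, 0); (0, 0, 1, 1, 1, 1); (0, 0, 0, 1, 0, 0); (0, 1, 0, 0, 0, 0); (1, 0, 0, 0, 0, 0))


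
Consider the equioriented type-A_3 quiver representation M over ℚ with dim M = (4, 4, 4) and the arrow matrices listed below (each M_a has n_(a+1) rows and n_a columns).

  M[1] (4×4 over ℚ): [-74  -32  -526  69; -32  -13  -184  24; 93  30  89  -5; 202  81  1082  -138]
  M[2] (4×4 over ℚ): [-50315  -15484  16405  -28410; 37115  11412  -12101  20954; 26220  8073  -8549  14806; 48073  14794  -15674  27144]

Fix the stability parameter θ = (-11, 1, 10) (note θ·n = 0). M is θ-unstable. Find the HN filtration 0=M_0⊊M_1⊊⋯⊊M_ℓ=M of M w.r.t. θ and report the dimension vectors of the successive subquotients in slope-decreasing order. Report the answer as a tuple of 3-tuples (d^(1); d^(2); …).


Via rank(M_{q-1}∘⋯∘M_p): M ≅ I[1,1], I[1,3]^3, I[2,2], I[3,3].
μ_θ-semistable layers: μ^(1)=10; μ^(2)=1; μ^(3)=-11

((0, 0, 4); (0, 4, 0); (4, 0, 0))


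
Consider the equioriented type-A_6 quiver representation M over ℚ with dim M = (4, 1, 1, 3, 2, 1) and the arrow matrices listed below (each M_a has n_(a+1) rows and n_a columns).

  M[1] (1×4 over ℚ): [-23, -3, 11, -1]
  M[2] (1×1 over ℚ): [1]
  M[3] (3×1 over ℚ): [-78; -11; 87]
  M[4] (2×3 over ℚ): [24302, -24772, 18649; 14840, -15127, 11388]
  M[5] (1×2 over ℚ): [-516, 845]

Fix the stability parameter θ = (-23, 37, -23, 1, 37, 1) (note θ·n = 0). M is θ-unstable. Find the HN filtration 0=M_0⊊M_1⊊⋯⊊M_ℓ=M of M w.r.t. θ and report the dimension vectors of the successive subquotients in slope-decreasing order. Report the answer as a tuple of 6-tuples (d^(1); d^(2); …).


Barcode: M ≅ I[1,1]^3, I[1,6], I[4,4], I[4,5]. HN layers by μ_θ (5 steps, strictly decreasing):
  μ^(1)=37; μ^(2)=19; μ^(3)=5; μ^(4)=1; μ^(5)=-23

((0, 0, 0, 0, 1, 0); (0, 0, 0, 0, 1, 1); (0, 1, 1, 1, 0, 0); (0, 0, 0, 2, 0, 0); (4, 0, 0, 0, 0, 0))


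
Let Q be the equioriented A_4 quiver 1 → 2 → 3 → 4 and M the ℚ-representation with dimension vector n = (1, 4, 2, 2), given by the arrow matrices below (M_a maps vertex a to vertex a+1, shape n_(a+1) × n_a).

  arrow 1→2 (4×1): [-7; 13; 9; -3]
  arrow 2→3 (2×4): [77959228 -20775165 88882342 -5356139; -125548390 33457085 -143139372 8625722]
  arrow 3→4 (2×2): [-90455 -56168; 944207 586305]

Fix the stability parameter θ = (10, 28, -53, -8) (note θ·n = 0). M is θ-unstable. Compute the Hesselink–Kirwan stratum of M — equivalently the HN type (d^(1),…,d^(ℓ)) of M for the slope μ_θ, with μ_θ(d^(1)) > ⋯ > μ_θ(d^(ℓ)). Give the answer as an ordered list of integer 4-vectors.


Barcode: M ≅ I[1,4], I[2,2]^2, I[2,4]. HN layers by μ_θ (4 steps, strictly decreasing):
  μ^(1)=28; μ^(2)=-23/4; μ^(3)=-8; μ^(4)=-25/2

((0, 2, 0, 0); (1, 1, 1, 1); (0, 0, 0, 1); (0, 1, 1, 0))


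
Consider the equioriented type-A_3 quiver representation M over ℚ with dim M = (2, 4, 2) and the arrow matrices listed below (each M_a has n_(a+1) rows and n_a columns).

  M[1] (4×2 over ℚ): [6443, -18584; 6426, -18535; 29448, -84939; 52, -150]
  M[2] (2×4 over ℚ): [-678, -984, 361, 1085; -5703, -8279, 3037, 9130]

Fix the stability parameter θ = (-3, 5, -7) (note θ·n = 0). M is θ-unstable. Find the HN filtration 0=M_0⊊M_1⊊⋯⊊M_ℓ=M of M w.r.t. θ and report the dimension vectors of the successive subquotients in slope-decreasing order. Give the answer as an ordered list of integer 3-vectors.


Interval decomposition of M: I[1,3]^2, I[2,2]^2.
HN type (ℓ=3): μ^(1)=5; μ^(2)=-1; μ^(3)=-3

((0, 2, 0); (0, 2, 2); (2, 0, 0))


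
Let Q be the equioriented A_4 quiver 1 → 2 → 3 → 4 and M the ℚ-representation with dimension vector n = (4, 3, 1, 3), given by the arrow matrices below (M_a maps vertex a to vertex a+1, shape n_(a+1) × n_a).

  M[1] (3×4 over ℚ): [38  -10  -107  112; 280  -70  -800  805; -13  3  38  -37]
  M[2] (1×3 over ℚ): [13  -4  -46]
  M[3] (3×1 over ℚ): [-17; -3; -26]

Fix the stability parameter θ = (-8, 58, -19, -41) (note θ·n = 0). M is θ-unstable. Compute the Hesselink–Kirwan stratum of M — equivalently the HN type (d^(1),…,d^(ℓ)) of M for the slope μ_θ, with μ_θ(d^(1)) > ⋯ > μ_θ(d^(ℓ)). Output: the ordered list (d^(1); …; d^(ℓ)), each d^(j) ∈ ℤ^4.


Via rank(M_{q-1}∘⋯∘M_p): M ≅ I[1,1], I[1,2]^2, I[1,4], I[4,4]^2.
μ_θ-semistable layers: μ^(1)=58; μ^(2)=-2/3; μ^(3)=-8; μ^(4)=-41

((0, 2, 0, 0); (0, 1, 1, 1); (4, 0, 0, 0); (0, 0, 0, 2))


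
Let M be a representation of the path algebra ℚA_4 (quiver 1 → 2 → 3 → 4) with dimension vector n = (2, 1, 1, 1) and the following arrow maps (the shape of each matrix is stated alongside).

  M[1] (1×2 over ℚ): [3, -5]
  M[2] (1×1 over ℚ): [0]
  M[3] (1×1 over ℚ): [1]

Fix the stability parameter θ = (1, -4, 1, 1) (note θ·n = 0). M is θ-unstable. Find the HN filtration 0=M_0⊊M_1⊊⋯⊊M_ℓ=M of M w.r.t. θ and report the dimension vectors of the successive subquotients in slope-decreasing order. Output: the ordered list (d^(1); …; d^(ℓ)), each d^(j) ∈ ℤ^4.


Interval decomposition of M: I[1,1], I[1,2], I[3,4].
HN type (ℓ=2): μ^(1)=1; μ^(2)=-3/2

((1, 0, 1, 1); (1, 1, 0, 0))


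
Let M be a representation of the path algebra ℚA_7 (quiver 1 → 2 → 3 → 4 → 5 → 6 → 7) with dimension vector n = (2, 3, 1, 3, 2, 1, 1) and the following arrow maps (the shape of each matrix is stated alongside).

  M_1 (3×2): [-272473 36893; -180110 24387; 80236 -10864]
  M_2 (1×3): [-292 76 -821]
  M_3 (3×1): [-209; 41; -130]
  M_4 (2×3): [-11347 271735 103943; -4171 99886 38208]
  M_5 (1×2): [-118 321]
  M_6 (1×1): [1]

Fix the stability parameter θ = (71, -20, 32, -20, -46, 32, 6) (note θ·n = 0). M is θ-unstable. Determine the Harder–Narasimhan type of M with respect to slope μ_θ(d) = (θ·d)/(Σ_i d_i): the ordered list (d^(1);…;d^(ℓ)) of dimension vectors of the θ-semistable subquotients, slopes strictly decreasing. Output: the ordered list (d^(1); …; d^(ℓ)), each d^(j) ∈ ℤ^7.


Interval decomposition of M: I[1,2]^2, I[2,7], I[4,4], I[4,5].
HN type (ℓ=5): μ^(1)=51/2; μ^(2)=19; μ^(3)=-34/3; μ^(4)=-20; μ^(5)=-33

((2, 2, 0, 0, 0, 0, 0); (0, 0, 0, 0, 0, 1, 1); (0, 0, 1, 1, 1, 0, 0); (0, 1, 0, 1, 0, 0, 0); (0, 0, 0, 1, 1, 0, 0))


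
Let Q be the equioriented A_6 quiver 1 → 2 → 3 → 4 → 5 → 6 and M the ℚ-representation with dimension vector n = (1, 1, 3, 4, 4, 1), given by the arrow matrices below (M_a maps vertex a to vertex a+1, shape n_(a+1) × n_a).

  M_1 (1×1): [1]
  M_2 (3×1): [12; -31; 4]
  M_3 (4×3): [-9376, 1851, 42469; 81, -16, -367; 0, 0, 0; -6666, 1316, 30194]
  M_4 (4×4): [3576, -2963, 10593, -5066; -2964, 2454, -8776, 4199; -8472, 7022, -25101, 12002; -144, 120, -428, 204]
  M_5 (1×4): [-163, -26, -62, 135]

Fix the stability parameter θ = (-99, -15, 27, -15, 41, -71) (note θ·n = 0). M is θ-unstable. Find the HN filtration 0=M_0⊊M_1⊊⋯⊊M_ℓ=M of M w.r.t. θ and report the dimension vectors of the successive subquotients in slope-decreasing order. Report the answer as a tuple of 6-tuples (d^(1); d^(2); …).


Via rank(M_{q-1}∘⋯∘M_p): M ≅ I[1,4], I[3,3], I[3,6], I[4,5]^2, I[5,5].
μ_θ-semistable layers: μ^(1)=41; μ^(2)=27; μ^(3)=6; μ^(4)=-9/2; μ^(5)=-15; μ^(6)=-99

((0, 0, 0, 0, 3, 0); (0, 0, 1, 0, 0, 0); (0, 0, 1, 1, 0, 0); (0, 0, 1, 1, 1, 1); (0, 1, 0, 2, 0, 0); (1, 0, 0, 0, 0, 0))


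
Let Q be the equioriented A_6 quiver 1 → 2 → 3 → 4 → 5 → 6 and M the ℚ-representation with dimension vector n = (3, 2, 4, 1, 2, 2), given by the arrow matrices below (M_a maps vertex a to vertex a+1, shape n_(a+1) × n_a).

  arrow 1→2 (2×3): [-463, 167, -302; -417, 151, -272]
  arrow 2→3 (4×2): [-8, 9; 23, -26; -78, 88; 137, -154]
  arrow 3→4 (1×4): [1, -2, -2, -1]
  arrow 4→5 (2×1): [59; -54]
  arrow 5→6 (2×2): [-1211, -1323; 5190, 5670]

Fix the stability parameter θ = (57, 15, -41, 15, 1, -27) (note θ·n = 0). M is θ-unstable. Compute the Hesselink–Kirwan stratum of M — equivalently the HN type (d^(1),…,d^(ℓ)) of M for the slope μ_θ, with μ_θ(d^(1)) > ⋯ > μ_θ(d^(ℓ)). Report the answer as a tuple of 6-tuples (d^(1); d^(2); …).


Interval decomposition of M: I[1,1], I[1,3], I[1,6], I[3,3]^2, I[5,5], I[6,6].
HN type (ℓ=6): μ^(1)=57; μ^(2)=31/3; μ^(3)=10/3; μ^(4)=1; μ^(5)=-27; μ^(6)=-41

((1, 0, 0, 0, 0, 0); (1, 1, 1, 0, 0, 0); (1, 1, 1, 1, 1, 1); (0, 0, 0, 0, 1, 0); (0, 0, 0, 0, 0, 1); (0, 0, 2, 0, 0, 0))


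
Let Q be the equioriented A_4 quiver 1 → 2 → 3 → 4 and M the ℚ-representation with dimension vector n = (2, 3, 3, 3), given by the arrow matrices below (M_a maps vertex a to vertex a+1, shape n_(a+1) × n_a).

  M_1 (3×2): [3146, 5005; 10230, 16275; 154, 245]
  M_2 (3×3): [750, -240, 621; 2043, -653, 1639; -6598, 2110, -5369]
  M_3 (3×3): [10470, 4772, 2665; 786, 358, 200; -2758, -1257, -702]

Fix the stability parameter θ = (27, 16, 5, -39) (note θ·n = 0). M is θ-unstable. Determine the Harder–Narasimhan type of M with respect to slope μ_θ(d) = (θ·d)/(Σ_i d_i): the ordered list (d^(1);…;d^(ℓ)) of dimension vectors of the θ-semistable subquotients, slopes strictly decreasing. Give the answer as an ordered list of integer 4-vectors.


Barcode: M ≅ I[1,1], I[1,4], I[2,4]^2. HN layers by μ_θ (3 steps, strictly decreasing):
  μ^(1)=27; μ^(2)=9/4; μ^(3)=-6

((1, 0, 0, 0); (1, 1, 1, 1); (0, 2, 2, 2))


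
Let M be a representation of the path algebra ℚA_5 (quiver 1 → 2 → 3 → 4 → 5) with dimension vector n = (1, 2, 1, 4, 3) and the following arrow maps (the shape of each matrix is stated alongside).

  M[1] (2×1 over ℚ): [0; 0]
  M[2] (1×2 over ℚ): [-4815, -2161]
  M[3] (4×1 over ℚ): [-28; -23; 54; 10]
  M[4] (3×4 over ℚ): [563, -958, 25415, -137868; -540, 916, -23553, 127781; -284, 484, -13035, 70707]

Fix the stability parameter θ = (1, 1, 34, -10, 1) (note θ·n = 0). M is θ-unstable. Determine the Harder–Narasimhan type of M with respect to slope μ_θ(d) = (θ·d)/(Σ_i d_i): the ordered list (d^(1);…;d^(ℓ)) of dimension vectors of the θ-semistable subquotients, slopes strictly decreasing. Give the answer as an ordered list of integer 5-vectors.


Barcode: M ≅ I[1,1], I[2,2], I[2,4], I[4,5]^3. HN layers by μ_θ (3 steps, strictly decreasing):
  μ^(1)=12; μ^(2)=1; μ^(3)=-10

((0, 0, 1, 1, 0); (1, 2, 0, 0, 3); (0, 0, 0, 3, 0))


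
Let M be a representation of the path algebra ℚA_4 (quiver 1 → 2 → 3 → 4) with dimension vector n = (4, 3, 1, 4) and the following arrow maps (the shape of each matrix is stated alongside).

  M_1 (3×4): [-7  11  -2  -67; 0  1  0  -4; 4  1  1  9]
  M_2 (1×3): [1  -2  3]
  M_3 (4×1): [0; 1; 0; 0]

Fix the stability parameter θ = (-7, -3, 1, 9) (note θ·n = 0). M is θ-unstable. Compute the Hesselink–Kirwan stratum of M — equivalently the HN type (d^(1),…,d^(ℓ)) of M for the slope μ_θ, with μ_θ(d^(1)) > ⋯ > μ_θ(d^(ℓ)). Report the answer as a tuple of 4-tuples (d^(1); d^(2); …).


Barcode: M ≅ I[1,1], I[1,2]^2, I[1,4], I[4,4]^3. HN layers by μ_θ (4 steps, strictly decreasing):
  μ^(1)=9; μ^(2)=1; μ^(3)=-3; μ^(4)=-7

((0, 0, 0, 4); (0, 0, 1, 0); (0, 3, 0, 0); (4, 0, 0, 0))


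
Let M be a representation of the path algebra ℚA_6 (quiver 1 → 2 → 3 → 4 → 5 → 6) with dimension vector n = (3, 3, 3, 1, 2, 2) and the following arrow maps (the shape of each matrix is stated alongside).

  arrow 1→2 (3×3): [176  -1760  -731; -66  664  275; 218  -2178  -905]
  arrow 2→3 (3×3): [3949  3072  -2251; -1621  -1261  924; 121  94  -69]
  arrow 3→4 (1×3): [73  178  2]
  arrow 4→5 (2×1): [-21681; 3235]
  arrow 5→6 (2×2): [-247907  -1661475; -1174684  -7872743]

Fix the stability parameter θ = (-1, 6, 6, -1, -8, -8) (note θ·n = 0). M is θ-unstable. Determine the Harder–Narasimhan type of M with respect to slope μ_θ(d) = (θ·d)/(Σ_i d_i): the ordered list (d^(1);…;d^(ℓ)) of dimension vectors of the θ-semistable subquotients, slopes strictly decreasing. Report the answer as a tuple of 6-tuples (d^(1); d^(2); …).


Via rank(M_{q-1}∘⋯∘M_p): M ≅ I[1,2], I[1,3], I[1,6], I[3,3], I[5,6].
μ_θ-semistable layers: μ^(1)=6; μ^(2)=-1; μ^(3)=-8

((0, 2, 2, 0, 0, 0); (3, 1, 1, 1, 1, 1); (0, 0, 0, 0, 1, 1))


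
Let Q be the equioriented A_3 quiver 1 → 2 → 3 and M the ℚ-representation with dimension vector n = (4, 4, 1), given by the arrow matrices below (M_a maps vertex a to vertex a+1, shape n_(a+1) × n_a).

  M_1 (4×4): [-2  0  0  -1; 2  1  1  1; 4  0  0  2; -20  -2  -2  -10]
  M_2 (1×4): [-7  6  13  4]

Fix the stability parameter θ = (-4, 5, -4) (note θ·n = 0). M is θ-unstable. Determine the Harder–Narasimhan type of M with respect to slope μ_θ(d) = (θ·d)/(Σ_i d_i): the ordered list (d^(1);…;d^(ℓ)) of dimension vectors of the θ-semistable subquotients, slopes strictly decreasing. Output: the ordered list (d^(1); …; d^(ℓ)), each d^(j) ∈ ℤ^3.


Via rank(M_{q-1}∘⋯∘M_p): M ≅ I[1,1]^2, I[1,2], I[1,3], I[2,2]^2.
μ_θ-semistable layers: μ^(1)=5; μ^(2)=1/2; μ^(3)=-4

((0, 3, 0); (0, 1, 1); (4, 0, 0))
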